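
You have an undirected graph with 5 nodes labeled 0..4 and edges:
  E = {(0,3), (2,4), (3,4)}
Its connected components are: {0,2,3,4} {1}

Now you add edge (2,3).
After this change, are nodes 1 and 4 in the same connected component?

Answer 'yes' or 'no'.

Initial components: {0,2,3,4} {1}
Adding edge (2,3): both already in same component {0,2,3,4}. No change.
New components: {0,2,3,4} {1}
Are 1 and 4 in the same component? no

Answer: no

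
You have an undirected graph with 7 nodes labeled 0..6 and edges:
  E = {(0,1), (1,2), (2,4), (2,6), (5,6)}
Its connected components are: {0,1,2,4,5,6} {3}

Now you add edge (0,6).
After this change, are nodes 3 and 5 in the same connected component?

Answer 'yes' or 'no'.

Answer: no

Derivation:
Initial components: {0,1,2,4,5,6} {3}
Adding edge (0,6): both already in same component {0,1,2,4,5,6}. No change.
New components: {0,1,2,4,5,6} {3}
Are 3 and 5 in the same component? no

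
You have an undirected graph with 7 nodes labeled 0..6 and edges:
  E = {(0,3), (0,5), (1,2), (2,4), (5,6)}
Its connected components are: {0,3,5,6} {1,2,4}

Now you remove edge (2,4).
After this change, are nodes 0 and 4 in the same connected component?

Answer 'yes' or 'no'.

Answer: no

Derivation:
Initial components: {0,3,5,6} {1,2,4}
Removing edge (2,4): it was a bridge — component count 2 -> 3.
New components: {0,3,5,6} {1,2} {4}
Are 0 and 4 in the same component? no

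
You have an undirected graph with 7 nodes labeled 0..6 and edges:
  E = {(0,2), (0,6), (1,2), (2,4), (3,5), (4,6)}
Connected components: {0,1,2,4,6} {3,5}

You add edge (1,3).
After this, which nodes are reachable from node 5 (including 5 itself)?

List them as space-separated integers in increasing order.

Before: nodes reachable from 5: {3,5}
Adding (1,3): merges 5's component with another. Reachability grows.
After: nodes reachable from 5: {0,1,2,3,4,5,6}

Answer: 0 1 2 3 4 5 6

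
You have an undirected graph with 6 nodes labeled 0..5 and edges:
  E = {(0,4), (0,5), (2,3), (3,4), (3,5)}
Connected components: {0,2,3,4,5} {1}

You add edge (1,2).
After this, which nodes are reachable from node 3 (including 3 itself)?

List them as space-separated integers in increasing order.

Before: nodes reachable from 3: {0,2,3,4,5}
Adding (1,2): merges 3's component with another. Reachability grows.
After: nodes reachable from 3: {0,1,2,3,4,5}

Answer: 0 1 2 3 4 5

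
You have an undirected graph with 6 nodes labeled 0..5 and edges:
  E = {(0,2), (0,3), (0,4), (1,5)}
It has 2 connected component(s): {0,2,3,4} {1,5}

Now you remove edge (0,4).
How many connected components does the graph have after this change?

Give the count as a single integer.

Answer: 3

Derivation:
Initial component count: 2
Remove (0,4): it was a bridge. Count increases: 2 -> 3.
  After removal, components: {0,2,3} {1,5} {4}
New component count: 3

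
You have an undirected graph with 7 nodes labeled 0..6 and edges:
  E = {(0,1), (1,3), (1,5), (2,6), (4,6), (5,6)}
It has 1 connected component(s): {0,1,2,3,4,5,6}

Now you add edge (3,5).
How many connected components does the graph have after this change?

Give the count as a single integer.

Answer: 1

Derivation:
Initial component count: 1
Add (3,5): endpoints already in same component. Count unchanged: 1.
New component count: 1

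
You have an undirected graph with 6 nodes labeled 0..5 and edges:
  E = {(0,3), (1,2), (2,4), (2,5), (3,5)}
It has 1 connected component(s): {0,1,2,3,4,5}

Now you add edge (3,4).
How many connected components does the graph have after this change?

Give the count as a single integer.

Initial component count: 1
Add (3,4): endpoints already in same component. Count unchanged: 1.
New component count: 1

Answer: 1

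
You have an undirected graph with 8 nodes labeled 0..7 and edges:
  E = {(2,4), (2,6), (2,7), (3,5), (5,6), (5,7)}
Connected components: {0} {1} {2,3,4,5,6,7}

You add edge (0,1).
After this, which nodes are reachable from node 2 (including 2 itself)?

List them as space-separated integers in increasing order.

Answer: 2 3 4 5 6 7

Derivation:
Before: nodes reachable from 2: {2,3,4,5,6,7}
Adding (0,1): merges two components, but neither contains 2. Reachability from 2 unchanged.
After: nodes reachable from 2: {2,3,4,5,6,7}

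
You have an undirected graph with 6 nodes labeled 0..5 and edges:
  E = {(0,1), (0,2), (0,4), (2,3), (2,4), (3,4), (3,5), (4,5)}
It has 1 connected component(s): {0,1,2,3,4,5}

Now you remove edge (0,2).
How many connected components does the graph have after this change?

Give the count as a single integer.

Initial component count: 1
Remove (0,2): not a bridge. Count unchanged: 1.
  After removal, components: {0,1,2,3,4,5}
New component count: 1

Answer: 1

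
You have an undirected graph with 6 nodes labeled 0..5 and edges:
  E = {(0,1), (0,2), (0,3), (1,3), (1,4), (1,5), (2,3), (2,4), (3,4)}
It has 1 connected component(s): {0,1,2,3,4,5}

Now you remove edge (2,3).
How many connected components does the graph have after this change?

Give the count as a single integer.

Answer: 1

Derivation:
Initial component count: 1
Remove (2,3): not a bridge. Count unchanged: 1.
  After removal, components: {0,1,2,3,4,5}
New component count: 1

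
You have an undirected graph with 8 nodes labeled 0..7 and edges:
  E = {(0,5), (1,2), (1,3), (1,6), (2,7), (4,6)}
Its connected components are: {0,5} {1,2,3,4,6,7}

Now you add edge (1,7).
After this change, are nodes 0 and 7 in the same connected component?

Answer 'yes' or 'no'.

Answer: no

Derivation:
Initial components: {0,5} {1,2,3,4,6,7}
Adding edge (1,7): both already in same component {1,2,3,4,6,7}. No change.
New components: {0,5} {1,2,3,4,6,7}
Are 0 and 7 in the same component? no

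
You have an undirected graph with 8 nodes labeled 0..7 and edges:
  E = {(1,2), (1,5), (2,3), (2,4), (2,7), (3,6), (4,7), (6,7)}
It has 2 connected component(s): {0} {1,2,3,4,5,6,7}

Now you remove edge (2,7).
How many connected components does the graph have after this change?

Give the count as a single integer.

Initial component count: 2
Remove (2,7): not a bridge. Count unchanged: 2.
  After removal, components: {0} {1,2,3,4,5,6,7}
New component count: 2

Answer: 2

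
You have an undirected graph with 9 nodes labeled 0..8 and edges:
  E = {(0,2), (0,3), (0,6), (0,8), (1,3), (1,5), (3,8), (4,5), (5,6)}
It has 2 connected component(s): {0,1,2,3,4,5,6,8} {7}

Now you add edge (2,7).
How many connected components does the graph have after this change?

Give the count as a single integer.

Initial component count: 2
Add (2,7): merges two components. Count decreases: 2 -> 1.
New component count: 1

Answer: 1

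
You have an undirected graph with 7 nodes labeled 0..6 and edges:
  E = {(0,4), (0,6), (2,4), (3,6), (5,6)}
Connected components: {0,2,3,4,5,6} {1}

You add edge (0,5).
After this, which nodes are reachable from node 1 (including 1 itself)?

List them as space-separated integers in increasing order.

Before: nodes reachable from 1: {1}
Adding (0,5): both endpoints already in same component. Reachability from 1 unchanged.
After: nodes reachable from 1: {1}

Answer: 1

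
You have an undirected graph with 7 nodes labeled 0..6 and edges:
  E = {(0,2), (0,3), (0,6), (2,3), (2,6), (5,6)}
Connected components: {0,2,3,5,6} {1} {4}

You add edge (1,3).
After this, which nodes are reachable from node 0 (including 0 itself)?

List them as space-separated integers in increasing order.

Before: nodes reachable from 0: {0,2,3,5,6}
Adding (1,3): merges 0's component with another. Reachability grows.
After: nodes reachable from 0: {0,1,2,3,5,6}

Answer: 0 1 2 3 5 6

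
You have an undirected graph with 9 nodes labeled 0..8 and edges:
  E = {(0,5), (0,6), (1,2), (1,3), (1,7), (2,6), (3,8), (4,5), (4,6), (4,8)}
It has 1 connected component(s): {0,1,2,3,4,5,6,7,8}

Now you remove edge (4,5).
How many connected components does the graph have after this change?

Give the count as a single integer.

Initial component count: 1
Remove (4,5): not a bridge. Count unchanged: 1.
  After removal, components: {0,1,2,3,4,5,6,7,8}
New component count: 1

Answer: 1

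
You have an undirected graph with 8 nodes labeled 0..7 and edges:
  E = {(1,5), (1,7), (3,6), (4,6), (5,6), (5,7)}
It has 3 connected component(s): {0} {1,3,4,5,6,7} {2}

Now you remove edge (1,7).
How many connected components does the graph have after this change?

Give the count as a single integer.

Initial component count: 3
Remove (1,7): not a bridge. Count unchanged: 3.
  After removal, components: {0} {1,3,4,5,6,7} {2}
New component count: 3

Answer: 3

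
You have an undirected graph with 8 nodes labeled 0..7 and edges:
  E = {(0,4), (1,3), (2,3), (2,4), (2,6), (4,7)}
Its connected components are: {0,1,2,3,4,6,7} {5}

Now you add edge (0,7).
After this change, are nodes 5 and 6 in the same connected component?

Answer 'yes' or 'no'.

Initial components: {0,1,2,3,4,6,7} {5}
Adding edge (0,7): both already in same component {0,1,2,3,4,6,7}. No change.
New components: {0,1,2,3,4,6,7} {5}
Are 5 and 6 in the same component? no

Answer: no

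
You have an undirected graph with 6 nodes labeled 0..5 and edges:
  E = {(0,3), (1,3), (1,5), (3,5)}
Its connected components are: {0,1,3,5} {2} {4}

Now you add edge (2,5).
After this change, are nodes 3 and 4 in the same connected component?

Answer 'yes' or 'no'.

Answer: no

Derivation:
Initial components: {0,1,3,5} {2} {4}
Adding edge (2,5): merges {2} and {0,1,3,5}.
New components: {0,1,2,3,5} {4}
Are 3 and 4 in the same component? no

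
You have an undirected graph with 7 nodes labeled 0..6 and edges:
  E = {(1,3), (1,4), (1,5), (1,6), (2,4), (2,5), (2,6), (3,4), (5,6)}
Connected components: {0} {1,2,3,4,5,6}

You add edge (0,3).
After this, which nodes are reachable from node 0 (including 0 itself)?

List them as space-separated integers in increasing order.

Answer: 0 1 2 3 4 5 6

Derivation:
Before: nodes reachable from 0: {0}
Adding (0,3): merges 0's component with another. Reachability grows.
After: nodes reachable from 0: {0,1,2,3,4,5,6}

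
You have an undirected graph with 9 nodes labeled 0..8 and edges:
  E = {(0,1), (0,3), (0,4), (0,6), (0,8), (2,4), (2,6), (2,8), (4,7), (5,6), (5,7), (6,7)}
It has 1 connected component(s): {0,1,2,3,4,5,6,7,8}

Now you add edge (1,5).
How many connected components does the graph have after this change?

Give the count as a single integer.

Answer: 1

Derivation:
Initial component count: 1
Add (1,5): endpoints already in same component. Count unchanged: 1.
New component count: 1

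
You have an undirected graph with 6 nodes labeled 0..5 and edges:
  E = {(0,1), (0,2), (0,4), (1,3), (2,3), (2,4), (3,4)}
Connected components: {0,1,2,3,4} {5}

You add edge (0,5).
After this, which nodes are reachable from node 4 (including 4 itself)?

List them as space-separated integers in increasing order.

Before: nodes reachable from 4: {0,1,2,3,4}
Adding (0,5): merges 4's component with another. Reachability grows.
After: nodes reachable from 4: {0,1,2,3,4,5}

Answer: 0 1 2 3 4 5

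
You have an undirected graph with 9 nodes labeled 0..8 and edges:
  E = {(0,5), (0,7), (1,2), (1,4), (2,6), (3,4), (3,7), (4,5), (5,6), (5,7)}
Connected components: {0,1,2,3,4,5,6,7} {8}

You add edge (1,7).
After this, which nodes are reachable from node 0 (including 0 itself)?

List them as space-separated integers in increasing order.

Answer: 0 1 2 3 4 5 6 7

Derivation:
Before: nodes reachable from 0: {0,1,2,3,4,5,6,7}
Adding (1,7): both endpoints already in same component. Reachability from 0 unchanged.
After: nodes reachable from 0: {0,1,2,3,4,5,6,7}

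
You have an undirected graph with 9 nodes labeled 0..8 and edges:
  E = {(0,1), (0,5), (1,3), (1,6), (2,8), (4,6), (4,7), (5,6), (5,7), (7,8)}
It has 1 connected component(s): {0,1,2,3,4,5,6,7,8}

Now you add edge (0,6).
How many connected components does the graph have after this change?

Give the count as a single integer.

Answer: 1

Derivation:
Initial component count: 1
Add (0,6): endpoints already in same component. Count unchanged: 1.
New component count: 1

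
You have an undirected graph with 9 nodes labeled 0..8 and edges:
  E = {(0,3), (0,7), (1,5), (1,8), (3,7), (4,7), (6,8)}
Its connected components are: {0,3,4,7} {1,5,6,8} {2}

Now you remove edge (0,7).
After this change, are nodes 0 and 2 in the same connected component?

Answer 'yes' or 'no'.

Initial components: {0,3,4,7} {1,5,6,8} {2}
Removing edge (0,7): not a bridge — component count unchanged at 3.
New components: {0,3,4,7} {1,5,6,8} {2}
Are 0 and 2 in the same component? no

Answer: no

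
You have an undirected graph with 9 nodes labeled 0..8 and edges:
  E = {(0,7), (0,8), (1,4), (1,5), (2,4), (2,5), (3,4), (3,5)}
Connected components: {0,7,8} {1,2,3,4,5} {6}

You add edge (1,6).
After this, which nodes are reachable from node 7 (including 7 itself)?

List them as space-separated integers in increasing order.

Before: nodes reachable from 7: {0,7,8}
Adding (1,6): merges two components, but neither contains 7. Reachability from 7 unchanged.
After: nodes reachable from 7: {0,7,8}

Answer: 0 7 8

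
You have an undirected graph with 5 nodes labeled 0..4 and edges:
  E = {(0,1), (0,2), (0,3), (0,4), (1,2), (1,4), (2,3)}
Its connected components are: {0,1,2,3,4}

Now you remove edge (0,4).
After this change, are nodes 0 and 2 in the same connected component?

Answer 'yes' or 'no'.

Initial components: {0,1,2,3,4}
Removing edge (0,4): not a bridge — component count unchanged at 1.
New components: {0,1,2,3,4}
Are 0 and 2 in the same component? yes

Answer: yes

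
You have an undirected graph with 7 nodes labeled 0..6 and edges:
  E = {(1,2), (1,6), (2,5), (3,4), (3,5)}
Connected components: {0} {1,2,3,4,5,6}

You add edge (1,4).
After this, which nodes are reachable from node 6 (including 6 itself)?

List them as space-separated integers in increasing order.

Before: nodes reachable from 6: {1,2,3,4,5,6}
Adding (1,4): both endpoints already in same component. Reachability from 6 unchanged.
After: nodes reachable from 6: {1,2,3,4,5,6}

Answer: 1 2 3 4 5 6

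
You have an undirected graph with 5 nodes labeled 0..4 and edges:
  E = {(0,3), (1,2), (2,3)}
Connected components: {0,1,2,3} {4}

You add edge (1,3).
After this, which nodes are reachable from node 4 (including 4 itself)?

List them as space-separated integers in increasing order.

Answer: 4

Derivation:
Before: nodes reachable from 4: {4}
Adding (1,3): both endpoints already in same component. Reachability from 4 unchanged.
After: nodes reachable from 4: {4}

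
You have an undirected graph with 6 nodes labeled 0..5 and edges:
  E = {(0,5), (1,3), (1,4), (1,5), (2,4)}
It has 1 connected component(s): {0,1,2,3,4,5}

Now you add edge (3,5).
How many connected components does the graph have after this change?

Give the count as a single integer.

Initial component count: 1
Add (3,5): endpoints already in same component. Count unchanged: 1.
New component count: 1

Answer: 1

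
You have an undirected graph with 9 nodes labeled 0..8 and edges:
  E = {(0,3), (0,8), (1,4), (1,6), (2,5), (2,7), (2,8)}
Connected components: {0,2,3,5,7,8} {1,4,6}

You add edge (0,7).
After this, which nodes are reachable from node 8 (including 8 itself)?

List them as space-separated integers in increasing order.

Before: nodes reachable from 8: {0,2,3,5,7,8}
Adding (0,7): both endpoints already in same component. Reachability from 8 unchanged.
After: nodes reachable from 8: {0,2,3,5,7,8}

Answer: 0 2 3 5 7 8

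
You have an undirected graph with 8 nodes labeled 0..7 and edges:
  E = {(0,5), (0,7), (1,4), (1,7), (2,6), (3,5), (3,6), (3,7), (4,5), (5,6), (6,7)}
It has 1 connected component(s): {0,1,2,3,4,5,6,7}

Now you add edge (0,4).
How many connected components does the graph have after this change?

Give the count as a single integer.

Initial component count: 1
Add (0,4): endpoints already in same component. Count unchanged: 1.
New component count: 1

Answer: 1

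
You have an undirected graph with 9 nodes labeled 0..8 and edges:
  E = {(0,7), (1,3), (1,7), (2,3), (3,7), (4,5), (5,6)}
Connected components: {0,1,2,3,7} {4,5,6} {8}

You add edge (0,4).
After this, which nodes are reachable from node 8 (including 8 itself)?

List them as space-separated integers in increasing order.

Before: nodes reachable from 8: {8}
Adding (0,4): merges two components, but neither contains 8. Reachability from 8 unchanged.
After: nodes reachable from 8: {8}

Answer: 8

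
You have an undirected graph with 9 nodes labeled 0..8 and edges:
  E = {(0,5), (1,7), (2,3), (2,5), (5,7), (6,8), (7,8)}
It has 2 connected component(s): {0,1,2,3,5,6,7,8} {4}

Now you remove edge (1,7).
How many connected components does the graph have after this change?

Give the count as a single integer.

Answer: 3

Derivation:
Initial component count: 2
Remove (1,7): it was a bridge. Count increases: 2 -> 3.
  After removal, components: {0,2,3,5,6,7,8} {1} {4}
New component count: 3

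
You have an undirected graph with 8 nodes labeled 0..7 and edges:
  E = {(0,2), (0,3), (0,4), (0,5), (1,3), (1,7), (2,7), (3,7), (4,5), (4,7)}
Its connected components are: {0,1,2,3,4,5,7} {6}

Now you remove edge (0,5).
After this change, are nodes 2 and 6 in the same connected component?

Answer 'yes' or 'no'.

Answer: no

Derivation:
Initial components: {0,1,2,3,4,5,7} {6}
Removing edge (0,5): not a bridge — component count unchanged at 2.
New components: {0,1,2,3,4,5,7} {6}
Are 2 and 6 in the same component? no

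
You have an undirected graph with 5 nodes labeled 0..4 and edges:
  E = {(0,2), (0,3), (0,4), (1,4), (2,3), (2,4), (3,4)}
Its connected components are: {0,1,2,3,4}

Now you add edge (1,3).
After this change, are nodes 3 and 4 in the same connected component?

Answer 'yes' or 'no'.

Answer: yes

Derivation:
Initial components: {0,1,2,3,4}
Adding edge (1,3): both already in same component {0,1,2,3,4}. No change.
New components: {0,1,2,3,4}
Are 3 and 4 in the same component? yes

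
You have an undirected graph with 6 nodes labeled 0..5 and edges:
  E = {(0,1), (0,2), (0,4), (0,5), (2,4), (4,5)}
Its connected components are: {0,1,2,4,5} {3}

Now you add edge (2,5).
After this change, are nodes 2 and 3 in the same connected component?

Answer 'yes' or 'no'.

Initial components: {0,1,2,4,5} {3}
Adding edge (2,5): both already in same component {0,1,2,4,5}. No change.
New components: {0,1,2,4,5} {3}
Are 2 and 3 in the same component? no

Answer: no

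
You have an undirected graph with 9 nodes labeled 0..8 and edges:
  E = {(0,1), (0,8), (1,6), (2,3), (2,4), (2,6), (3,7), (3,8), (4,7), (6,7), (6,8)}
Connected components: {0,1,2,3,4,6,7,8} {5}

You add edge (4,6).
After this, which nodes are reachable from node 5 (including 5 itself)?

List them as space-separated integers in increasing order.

Before: nodes reachable from 5: {5}
Adding (4,6): both endpoints already in same component. Reachability from 5 unchanged.
After: nodes reachable from 5: {5}

Answer: 5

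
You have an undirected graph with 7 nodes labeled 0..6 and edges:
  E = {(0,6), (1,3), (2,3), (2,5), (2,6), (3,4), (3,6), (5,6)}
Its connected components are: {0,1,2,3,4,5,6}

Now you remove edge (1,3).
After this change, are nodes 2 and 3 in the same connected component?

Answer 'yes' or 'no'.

Answer: yes

Derivation:
Initial components: {0,1,2,3,4,5,6}
Removing edge (1,3): it was a bridge — component count 1 -> 2.
New components: {0,2,3,4,5,6} {1}
Are 2 and 3 in the same component? yes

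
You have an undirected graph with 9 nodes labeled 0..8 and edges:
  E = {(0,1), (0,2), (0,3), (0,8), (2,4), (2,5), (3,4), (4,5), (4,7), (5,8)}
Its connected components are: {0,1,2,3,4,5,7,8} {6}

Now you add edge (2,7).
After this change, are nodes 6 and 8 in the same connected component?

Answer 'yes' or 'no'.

Initial components: {0,1,2,3,4,5,7,8} {6}
Adding edge (2,7): both already in same component {0,1,2,3,4,5,7,8}. No change.
New components: {0,1,2,3,4,5,7,8} {6}
Are 6 and 8 in the same component? no

Answer: no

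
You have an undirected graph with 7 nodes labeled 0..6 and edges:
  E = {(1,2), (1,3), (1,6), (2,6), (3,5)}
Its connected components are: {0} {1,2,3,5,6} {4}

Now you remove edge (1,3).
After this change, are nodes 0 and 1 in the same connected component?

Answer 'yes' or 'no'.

Answer: no

Derivation:
Initial components: {0} {1,2,3,5,6} {4}
Removing edge (1,3): it was a bridge — component count 3 -> 4.
New components: {0} {1,2,6} {3,5} {4}
Are 0 and 1 in the same component? no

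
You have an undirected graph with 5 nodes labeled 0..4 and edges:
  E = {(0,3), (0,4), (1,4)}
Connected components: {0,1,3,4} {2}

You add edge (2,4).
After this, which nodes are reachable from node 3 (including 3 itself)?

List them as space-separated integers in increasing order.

Answer: 0 1 2 3 4

Derivation:
Before: nodes reachable from 3: {0,1,3,4}
Adding (2,4): merges 3's component with another. Reachability grows.
After: nodes reachable from 3: {0,1,2,3,4}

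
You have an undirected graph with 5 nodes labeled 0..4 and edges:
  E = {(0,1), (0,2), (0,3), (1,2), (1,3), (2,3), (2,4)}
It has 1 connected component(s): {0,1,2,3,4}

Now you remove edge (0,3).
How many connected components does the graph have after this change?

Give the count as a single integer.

Initial component count: 1
Remove (0,3): not a bridge. Count unchanged: 1.
  After removal, components: {0,1,2,3,4}
New component count: 1

Answer: 1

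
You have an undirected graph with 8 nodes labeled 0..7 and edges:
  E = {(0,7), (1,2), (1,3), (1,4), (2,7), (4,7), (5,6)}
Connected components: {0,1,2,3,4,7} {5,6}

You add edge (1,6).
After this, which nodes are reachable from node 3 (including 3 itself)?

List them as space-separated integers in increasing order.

Answer: 0 1 2 3 4 5 6 7

Derivation:
Before: nodes reachable from 3: {0,1,2,3,4,7}
Adding (1,6): merges 3's component with another. Reachability grows.
After: nodes reachable from 3: {0,1,2,3,4,5,6,7}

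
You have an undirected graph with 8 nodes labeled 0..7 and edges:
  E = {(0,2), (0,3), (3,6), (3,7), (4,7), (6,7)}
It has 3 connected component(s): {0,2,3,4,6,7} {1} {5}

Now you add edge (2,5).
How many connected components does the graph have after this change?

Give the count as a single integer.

Initial component count: 3
Add (2,5): merges two components. Count decreases: 3 -> 2.
New component count: 2

Answer: 2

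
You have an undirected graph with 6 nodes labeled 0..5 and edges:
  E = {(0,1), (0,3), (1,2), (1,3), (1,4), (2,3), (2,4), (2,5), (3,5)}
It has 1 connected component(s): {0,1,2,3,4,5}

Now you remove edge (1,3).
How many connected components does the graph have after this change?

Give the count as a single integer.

Initial component count: 1
Remove (1,3): not a bridge. Count unchanged: 1.
  After removal, components: {0,1,2,3,4,5}
New component count: 1

Answer: 1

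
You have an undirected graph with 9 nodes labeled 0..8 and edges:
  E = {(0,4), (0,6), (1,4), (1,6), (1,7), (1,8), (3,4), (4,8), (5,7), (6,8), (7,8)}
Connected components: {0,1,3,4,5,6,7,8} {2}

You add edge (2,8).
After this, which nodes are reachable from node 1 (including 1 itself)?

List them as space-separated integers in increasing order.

Before: nodes reachable from 1: {0,1,3,4,5,6,7,8}
Adding (2,8): merges 1's component with another. Reachability grows.
After: nodes reachable from 1: {0,1,2,3,4,5,6,7,8}

Answer: 0 1 2 3 4 5 6 7 8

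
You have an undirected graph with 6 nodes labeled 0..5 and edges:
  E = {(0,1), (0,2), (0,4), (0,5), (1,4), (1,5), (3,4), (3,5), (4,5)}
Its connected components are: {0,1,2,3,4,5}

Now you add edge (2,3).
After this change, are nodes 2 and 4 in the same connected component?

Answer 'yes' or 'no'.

Initial components: {0,1,2,3,4,5}
Adding edge (2,3): both already in same component {0,1,2,3,4,5}. No change.
New components: {0,1,2,3,4,5}
Are 2 and 4 in the same component? yes

Answer: yes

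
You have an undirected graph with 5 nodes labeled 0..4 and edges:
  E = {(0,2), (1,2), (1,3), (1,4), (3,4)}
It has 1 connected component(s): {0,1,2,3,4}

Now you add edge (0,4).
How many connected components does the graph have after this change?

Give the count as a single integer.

Initial component count: 1
Add (0,4): endpoints already in same component. Count unchanged: 1.
New component count: 1

Answer: 1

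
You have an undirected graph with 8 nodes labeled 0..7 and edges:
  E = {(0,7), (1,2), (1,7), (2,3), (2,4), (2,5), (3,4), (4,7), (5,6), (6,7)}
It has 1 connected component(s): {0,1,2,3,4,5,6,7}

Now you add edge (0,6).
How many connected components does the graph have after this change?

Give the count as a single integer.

Initial component count: 1
Add (0,6): endpoints already in same component. Count unchanged: 1.
New component count: 1

Answer: 1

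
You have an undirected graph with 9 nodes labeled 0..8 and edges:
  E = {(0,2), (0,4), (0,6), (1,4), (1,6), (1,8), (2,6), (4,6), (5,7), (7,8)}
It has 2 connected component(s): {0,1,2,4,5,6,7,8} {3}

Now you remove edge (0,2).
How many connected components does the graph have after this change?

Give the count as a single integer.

Answer: 2

Derivation:
Initial component count: 2
Remove (0,2): not a bridge. Count unchanged: 2.
  After removal, components: {0,1,2,4,5,6,7,8} {3}
New component count: 2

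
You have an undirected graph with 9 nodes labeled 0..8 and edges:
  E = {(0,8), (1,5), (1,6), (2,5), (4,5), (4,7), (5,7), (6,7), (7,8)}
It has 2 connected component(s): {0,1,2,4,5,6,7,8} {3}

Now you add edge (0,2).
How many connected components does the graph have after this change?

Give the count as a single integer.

Answer: 2

Derivation:
Initial component count: 2
Add (0,2): endpoints already in same component. Count unchanged: 2.
New component count: 2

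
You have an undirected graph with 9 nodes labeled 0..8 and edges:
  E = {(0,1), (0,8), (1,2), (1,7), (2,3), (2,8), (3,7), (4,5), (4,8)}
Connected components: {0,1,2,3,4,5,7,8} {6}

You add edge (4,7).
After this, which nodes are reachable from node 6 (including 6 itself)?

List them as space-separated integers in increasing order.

Answer: 6

Derivation:
Before: nodes reachable from 6: {6}
Adding (4,7): both endpoints already in same component. Reachability from 6 unchanged.
After: nodes reachable from 6: {6}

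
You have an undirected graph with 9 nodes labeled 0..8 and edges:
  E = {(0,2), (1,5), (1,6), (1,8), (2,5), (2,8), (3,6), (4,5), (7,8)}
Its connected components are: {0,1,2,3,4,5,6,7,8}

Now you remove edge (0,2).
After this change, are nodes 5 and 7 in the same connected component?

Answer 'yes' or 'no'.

Answer: yes

Derivation:
Initial components: {0,1,2,3,4,5,6,7,8}
Removing edge (0,2): it was a bridge — component count 1 -> 2.
New components: {0} {1,2,3,4,5,6,7,8}
Are 5 and 7 in the same component? yes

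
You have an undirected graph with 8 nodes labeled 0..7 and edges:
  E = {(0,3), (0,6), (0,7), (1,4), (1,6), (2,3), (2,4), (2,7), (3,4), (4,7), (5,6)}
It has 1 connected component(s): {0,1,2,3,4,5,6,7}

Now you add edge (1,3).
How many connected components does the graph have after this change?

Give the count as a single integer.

Initial component count: 1
Add (1,3): endpoints already in same component. Count unchanged: 1.
New component count: 1

Answer: 1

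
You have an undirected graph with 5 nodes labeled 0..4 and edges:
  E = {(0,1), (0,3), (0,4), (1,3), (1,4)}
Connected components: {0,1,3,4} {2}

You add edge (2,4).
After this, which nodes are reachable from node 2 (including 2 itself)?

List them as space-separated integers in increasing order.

Answer: 0 1 2 3 4

Derivation:
Before: nodes reachable from 2: {2}
Adding (2,4): merges 2's component with another. Reachability grows.
After: nodes reachable from 2: {0,1,2,3,4}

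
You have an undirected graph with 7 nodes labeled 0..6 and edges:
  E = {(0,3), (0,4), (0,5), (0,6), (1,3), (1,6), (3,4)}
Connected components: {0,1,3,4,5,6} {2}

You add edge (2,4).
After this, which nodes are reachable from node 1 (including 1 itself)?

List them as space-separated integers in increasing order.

Before: nodes reachable from 1: {0,1,3,4,5,6}
Adding (2,4): merges 1's component with another. Reachability grows.
After: nodes reachable from 1: {0,1,2,3,4,5,6}

Answer: 0 1 2 3 4 5 6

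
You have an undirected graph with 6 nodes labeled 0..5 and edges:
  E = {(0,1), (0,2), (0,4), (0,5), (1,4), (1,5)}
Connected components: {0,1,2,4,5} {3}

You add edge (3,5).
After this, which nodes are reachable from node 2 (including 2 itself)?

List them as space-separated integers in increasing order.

Answer: 0 1 2 3 4 5

Derivation:
Before: nodes reachable from 2: {0,1,2,4,5}
Adding (3,5): merges 2's component with another. Reachability grows.
After: nodes reachable from 2: {0,1,2,3,4,5}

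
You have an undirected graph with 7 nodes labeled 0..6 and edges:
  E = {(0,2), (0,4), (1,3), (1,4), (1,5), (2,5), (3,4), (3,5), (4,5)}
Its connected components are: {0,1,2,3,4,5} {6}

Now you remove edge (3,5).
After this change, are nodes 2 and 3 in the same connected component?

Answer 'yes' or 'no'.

Answer: yes

Derivation:
Initial components: {0,1,2,3,4,5} {6}
Removing edge (3,5): not a bridge — component count unchanged at 2.
New components: {0,1,2,3,4,5} {6}
Are 2 and 3 in the same component? yes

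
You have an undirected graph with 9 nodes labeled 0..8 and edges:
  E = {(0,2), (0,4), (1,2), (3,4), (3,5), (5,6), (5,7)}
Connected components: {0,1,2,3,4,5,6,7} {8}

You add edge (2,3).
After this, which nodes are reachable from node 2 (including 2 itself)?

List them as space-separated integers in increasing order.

Answer: 0 1 2 3 4 5 6 7

Derivation:
Before: nodes reachable from 2: {0,1,2,3,4,5,6,7}
Adding (2,3): both endpoints already in same component. Reachability from 2 unchanged.
After: nodes reachable from 2: {0,1,2,3,4,5,6,7}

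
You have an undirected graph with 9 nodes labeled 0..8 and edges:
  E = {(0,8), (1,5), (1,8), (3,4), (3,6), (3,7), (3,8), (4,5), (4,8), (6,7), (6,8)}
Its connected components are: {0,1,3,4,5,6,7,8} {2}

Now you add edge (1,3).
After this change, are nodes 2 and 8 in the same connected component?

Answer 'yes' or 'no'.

Initial components: {0,1,3,4,5,6,7,8} {2}
Adding edge (1,3): both already in same component {0,1,3,4,5,6,7,8}. No change.
New components: {0,1,3,4,5,6,7,8} {2}
Are 2 and 8 in the same component? no

Answer: no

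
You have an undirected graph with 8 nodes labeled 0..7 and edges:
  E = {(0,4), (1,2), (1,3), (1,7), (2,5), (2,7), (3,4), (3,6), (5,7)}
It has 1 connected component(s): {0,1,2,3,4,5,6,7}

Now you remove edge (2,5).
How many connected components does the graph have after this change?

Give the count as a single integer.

Answer: 1

Derivation:
Initial component count: 1
Remove (2,5): not a bridge. Count unchanged: 1.
  After removal, components: {0,1,2,3,4,5,6,7}
New component count: 1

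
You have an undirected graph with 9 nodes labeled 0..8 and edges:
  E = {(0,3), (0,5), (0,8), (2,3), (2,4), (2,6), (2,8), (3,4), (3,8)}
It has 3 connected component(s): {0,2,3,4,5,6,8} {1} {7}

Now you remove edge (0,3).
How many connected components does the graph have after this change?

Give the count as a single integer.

Initial component count: 3
Remove (0,3): not a bridge. Count unchanged: 3.
  After removal, components: {0,2,3,4,5,6,8} {1} {7}
New component count: 3

Answer: 3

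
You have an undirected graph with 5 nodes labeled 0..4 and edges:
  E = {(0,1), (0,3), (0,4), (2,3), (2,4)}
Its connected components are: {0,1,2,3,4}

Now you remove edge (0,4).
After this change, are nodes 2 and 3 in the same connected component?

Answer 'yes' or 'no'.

Initial components: {0,1,2,3,4}
Removing edge (0,4): not a bridge — component count unchanged at 1.
New components: {0,1,2,3,4}
Are 2 and 3 in the same component? yes

Answer: yes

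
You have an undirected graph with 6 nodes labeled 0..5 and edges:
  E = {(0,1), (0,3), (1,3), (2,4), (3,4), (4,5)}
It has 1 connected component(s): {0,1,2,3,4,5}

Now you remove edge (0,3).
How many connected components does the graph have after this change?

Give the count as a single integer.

Answer: 1

Derivation:
Initial component count: 1
Remove (0,3): not a bridge. Count unchanged: 1.
  After removal, components: {0,1,2,3,4,5}
New component count: 1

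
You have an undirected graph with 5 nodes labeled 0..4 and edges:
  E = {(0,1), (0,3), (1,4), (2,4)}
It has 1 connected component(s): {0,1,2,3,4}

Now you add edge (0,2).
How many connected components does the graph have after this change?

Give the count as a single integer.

Initial component count: 1
Add (0,2): endpoints already in same component. Count unchanged: 1.
New component count: 1

Answer: 1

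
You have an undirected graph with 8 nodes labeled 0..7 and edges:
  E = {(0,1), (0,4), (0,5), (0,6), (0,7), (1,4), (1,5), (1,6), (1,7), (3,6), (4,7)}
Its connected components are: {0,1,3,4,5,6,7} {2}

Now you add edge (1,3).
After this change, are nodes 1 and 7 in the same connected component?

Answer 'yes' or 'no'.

Answer: yes

Derivation:
Initial components: {0,1,3,4,5,6,7} {2}
Adding edge (1,3): both already in same component {0,1,3,4,5,6,7}. No change.
New components: {0,1,3,4,5,6,7} {2}
Are 1 and 7 in the same component? yes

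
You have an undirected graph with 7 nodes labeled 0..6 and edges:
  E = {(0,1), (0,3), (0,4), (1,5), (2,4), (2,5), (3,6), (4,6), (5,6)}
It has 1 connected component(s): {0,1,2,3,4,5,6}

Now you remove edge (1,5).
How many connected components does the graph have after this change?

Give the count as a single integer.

Answer: 1

Derivation:
Initial component count: 1
Remove (1,5): not a bridge. Count unchanged: 1.
  After removal, components: {0,1,2,3,4,5,6}
New component count: 1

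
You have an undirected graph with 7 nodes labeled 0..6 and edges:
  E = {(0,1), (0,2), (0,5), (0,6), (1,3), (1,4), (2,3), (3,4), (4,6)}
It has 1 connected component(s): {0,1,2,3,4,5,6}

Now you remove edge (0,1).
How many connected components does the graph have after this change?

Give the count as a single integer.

Answer: 1

Derivation:
Initial component count: 1
Remove (0,1): not a bridge. Count unchanged: 1.
  After removal, components: {0,1,2,3,4,5,6}
New component count: 1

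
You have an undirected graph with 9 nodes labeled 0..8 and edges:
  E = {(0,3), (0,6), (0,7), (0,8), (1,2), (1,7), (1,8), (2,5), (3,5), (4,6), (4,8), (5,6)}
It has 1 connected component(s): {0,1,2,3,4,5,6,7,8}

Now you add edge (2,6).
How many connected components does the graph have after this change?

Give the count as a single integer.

Answer: 1

Derivation:
Initial component count: 1
Add (2,6): endpoints already in same component. Count unchanged: 1.
New component count: 1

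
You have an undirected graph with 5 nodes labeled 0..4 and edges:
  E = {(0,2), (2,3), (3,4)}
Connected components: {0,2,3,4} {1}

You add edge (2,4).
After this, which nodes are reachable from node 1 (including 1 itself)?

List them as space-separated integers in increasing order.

Answer: 1

Derivation:
Before: nodes reachable from 1: {1}
Adding (2,4): both endpoints already in same component. Reachability from 1 unchanged.
After: nodes reachable from 1: {1}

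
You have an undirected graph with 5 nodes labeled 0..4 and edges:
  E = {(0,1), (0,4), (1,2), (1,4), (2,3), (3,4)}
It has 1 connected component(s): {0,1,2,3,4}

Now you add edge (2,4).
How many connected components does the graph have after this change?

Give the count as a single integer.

Initial component count: 1
Add (2,4): endpoints already in same component. Count unchanged: 1.
New component count: 1

Answer: 1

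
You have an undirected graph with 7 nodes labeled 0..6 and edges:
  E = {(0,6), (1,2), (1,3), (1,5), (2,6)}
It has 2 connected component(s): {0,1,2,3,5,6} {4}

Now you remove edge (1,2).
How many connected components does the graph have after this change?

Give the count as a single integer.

Answer: 3

Derivation:
Initial component count: 2
Remove (1,2): it was a bridge. Count increases: 2 -> 3.
  After removal, components: {0,2,6} {1,3,5} {4}
New component count: 3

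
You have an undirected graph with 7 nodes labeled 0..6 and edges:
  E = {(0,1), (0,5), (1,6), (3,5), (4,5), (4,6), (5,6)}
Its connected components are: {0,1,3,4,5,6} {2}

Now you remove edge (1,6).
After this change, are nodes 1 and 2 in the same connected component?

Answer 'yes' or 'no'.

Initial components: {0,1,3,4,5,6} {2}
Removing edge (1,6): not a bridge — component count unchanged at 2.
New components: {0,1,3,4,5,6} {2}
Are 1 and 2 in the same component? no

Answer: no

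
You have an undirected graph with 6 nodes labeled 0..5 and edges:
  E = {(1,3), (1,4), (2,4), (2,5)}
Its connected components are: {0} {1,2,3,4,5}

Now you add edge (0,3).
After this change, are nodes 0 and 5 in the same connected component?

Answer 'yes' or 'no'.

Initial components: {0} {1,2,3,4,5}
Adding edge (0,3): merges {0} and {1,2,3,4,5}.
New components: {0,1,2,3,4,5}
Are 0 and 5 in the same component? yes

Answer: yes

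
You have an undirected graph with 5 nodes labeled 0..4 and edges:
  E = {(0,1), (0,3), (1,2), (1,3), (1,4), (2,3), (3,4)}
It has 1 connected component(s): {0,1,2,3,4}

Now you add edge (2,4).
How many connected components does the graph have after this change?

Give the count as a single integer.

Answer: 1

Derivation:
Initial component count: 1
Add (2,4): endpoints already in same component. Count unchanged: 1.
New component count: 1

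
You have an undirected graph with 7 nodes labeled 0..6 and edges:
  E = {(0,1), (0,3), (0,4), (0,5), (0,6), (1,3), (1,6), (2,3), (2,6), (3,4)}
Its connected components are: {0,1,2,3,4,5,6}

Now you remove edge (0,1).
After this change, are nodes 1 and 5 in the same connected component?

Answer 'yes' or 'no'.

Answer: yes

Derivation:
Initial components: {0,1,2,3,4,5,6}
Removing edge (0,1): not a bridge — component count unchanged at 1.
New components: {0,1,2,3,4,5,6}
Are 1 and 5 in the same component? yes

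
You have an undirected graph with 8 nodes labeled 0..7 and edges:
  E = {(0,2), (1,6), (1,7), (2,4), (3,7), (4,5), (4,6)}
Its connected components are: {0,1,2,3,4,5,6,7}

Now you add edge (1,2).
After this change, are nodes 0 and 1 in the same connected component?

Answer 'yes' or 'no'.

Initial components: {0,1,2,3,4,5,6,7}
Adding edge (1,2): both already in same component {0,1,2,3,4,5,6,7}. No change.
New components: {0,1,2,3,4,5,6,7}
Are 0 and 1 in the same component? yes

Answer: yes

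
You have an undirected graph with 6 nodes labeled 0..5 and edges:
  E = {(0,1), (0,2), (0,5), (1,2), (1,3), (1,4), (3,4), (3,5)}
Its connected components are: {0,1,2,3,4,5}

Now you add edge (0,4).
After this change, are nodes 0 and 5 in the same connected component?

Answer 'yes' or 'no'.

Answer: yes

Derivation:
Initial components: {0,1,2,3,4,5}
Adding edge (0,4): both already in same component {0,1,2,3,4,5}. No change.
New components: {0,1,2,3,4,5}
Are 0 and 5 in the same component? yes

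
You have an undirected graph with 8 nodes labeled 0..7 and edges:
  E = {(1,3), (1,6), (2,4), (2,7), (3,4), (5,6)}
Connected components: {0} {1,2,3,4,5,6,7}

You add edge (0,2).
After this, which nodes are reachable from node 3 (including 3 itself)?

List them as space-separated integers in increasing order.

Answer: 0 1 2 3 4 5 6 7

Derivation:
Before: nodes reachable from 3: {1,2,3,4,5,6,7}
Adding (0,2): merges 3's component with another. Reachability grows.
After: nodes reachable from 3: {0,1,2,3,4,5,6,7}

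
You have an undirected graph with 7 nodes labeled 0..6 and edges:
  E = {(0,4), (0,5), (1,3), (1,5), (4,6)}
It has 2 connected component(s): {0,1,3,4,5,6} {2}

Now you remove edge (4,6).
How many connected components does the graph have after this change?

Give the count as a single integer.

Answer: 3

Derivation:
Initial component count: 2
Remove (4,6): it was a bridge. Count increases: 2 -> 3.
  After removal, components: {0,1,3,4,5} {2} {6}
New component count: 3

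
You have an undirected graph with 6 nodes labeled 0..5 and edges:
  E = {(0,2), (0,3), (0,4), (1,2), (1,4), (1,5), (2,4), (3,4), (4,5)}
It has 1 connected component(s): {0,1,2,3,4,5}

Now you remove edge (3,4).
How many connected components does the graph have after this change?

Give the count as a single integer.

Initial component count: 1
Remove (3,4): not a bridge. Count unchanged: 1.
  After removal, components: {0,1,2,3,4,5}
New component count: 1

Answer: 1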